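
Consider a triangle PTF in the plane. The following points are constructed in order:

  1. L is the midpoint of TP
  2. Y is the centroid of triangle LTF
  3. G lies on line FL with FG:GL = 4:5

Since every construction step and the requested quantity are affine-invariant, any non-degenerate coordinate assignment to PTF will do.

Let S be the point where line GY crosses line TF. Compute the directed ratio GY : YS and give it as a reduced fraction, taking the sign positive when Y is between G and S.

Assign P = (0, 0), T = (1, 0), F = (0, 1) — the answer is frame-independent, so this choice is without loss of generality.
1. L is the midpoint of TP ⇒ L = (1/2, 0)
2. Y is the centroid of triangle LTF ⇒ Y = (1/2, 1/3)
3. G lies on line FL with FG:GL = 4:5 ⇒ G = (2/9, 5/9)
line GY meets TF at S = (4/3, -1/3)
Y = G + t·(S−G) with t = 1/4, so GY:YS = 1/4:3/4

GY:YS = 1/3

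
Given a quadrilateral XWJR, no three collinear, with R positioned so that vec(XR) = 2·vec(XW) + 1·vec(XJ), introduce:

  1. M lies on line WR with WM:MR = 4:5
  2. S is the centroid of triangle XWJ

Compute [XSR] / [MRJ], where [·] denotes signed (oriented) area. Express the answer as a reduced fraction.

[XSR]:[MRJ] = -3/10

Work in coordinates with X = (0, 0), W = (1, 0), J = (0, 1), R = (2, 1).
1. M lies on line WR with WM:MR = 4:5 ⇒ M = (13/9, 4/9)
2. S is the centroid of triangle XWJ ⇒ S = (1/3, 1/3)
2·[XSR] = -1/3, 2·[MRJ] = 10/9
[XSR]:[MRJ] = -1/3:10/9 = -3/10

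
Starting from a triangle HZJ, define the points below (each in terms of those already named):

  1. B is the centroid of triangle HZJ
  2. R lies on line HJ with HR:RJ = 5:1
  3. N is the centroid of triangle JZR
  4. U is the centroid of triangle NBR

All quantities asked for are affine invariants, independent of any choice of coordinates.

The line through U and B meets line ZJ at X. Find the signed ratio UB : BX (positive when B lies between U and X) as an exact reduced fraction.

Assign H = (0, 0), Z = (1, 0), J = (0, 1) — the answer is frame-independent, so this choice is without loss of generality.
1. B is the centroid of triangle HZJ ⇒ B = (1/3, 1/3)
2. R lies on line HJ with HR:RJ = 5:1 ⇒ R = (0, 5/6)
3. N is the centroid of triangle JZR ⇒ N = (1/3, 11/18)
4. U is the centroid of triangle NBR ⇒ U = (2/9, 16/27)
line UB meets ZJ at X = (1/12, 11/12)
B = U + t·(X−U) with t = -4/5, so UB:BX = -4/5:9/5

UB:BX = -4/9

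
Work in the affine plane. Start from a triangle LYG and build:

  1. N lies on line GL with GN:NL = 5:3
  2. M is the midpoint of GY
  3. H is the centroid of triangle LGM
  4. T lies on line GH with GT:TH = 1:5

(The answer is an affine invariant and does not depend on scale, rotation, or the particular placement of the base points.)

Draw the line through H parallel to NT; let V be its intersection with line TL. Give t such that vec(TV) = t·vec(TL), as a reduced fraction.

t = 25/3

Assign L = (0, 0), Y = (1, 0), G = (0, 1) — the answer is frame-independent, so this choice is without loss of generality.
1. N lies on line GL with GN:NL = 5:3 ⇒ N = (0, 3/8)
2. M is the midpoint of GY ⇒ M = (1/2, 1/2)
3. H is the centroid of triangle LGM ⇒ H = (1/6, 1/2)
4. T lies on line GH with GT:TH = 1:5 ⇒ T = (1/36, 11/12)
through H parallel to NT: direction (1/36, 13/24); meets TL at V = (-11/54, -121/18)
V = T + t·(L−T) with t = 25/3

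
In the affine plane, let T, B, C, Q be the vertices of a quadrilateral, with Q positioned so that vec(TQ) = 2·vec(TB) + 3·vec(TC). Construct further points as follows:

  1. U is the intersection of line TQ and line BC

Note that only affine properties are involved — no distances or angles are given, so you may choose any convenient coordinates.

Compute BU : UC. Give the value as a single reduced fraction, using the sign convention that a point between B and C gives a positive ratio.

Assign T = (0, 0), B = (1, 0), C = (0, 1), Q = (2, 3) — the answer is frame-independent, so this choice is without loss of generality.
1. U is the intersection of line TQ and line BC ⇒ U = (2/5, 3/5)
U = B + t·(C−B) with t = 3/5, so BU:UC = t:(1−t) = 3/5:2/5

BU:UC = 3/2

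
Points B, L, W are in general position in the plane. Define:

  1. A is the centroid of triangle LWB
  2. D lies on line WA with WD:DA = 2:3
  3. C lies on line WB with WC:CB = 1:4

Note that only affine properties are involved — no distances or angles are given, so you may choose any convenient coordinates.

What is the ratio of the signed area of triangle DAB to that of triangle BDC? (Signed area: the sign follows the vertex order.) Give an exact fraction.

Assign B = (0, 0), L = (1, 0), W = (0, 1) — the answer is frame-independent, so this choice is without loss of generality.
1. A is the centroid of triangle LWB ⇒ A = (1/3, 1/3)
2. D lies on line WA with WD:DA = 2:3 ⇒ D = (2/15, 11/15)
3. C lies on line WB with WC:CB = 1:4 ⇒ C = (0, 4/5)
2·[DAB] = -1/5, 2·[BDC] = 8/75
[DAB]:[BDC] = -1/5:8/75 = -15/8

[DAB]:[BDC] = -15/8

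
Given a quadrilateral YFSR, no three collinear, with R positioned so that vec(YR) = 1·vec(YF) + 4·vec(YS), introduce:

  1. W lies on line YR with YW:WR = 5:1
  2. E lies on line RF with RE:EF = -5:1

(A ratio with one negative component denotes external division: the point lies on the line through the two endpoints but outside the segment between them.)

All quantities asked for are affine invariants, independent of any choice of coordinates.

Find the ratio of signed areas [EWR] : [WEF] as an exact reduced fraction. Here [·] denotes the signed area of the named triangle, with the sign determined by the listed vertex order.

[EWR]:[WEF] = -5

Assign Y = (0, 0), F = (1, 0), S = (0, 1), R = (1, 4) — the answer is frame-independent, so this choice is without loss of generality.
1. W lies on line YR with YW:WR = 5:1 ⇒ W = (5/6, 10/3)
2. E lies on line RF with RE:EF = -5:1 ⇒ E = (1, -1)
2·[EWR] = -5/6, 2·[WEF] = 1/6
[EWR]:[WEF] = -5/6:1/6 = -5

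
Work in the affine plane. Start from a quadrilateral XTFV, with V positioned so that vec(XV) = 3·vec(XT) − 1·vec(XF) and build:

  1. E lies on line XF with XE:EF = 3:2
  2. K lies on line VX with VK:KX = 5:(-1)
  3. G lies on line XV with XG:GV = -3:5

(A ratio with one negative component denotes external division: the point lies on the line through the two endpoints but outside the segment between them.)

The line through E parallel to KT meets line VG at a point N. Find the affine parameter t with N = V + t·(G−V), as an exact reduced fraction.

Choose coordinates X = (0, 0), T = (1, 0), F = (0, 1), V = (3, -1).
1. E lies on line XF with XE:EF = 3:2 ⇒ E = (0, 3/5)
2. K lies on line VX with VK:KX = 5:(-1) ⇒ K = (-3/4, 1/4)
3. G lies on line XV with XG:GV = -3:5 ⇒ G = (-9/2, 3/2)
through E parallel to KT: direction (7/4, -1/4); meets VG at N = (-63/20, 21/20)
N = V + t·(G−V) with t = 41/50

t = 41/50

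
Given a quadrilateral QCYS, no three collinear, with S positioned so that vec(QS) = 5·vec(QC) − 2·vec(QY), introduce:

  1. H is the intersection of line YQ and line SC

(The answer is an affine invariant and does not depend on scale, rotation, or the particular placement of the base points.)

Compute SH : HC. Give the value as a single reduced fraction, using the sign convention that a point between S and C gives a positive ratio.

Work in coordinates with Q = (0, 0), C = (1, 0), Y = (0, 1), S = (5, -2).
1. H is the intersection of line YQ and line SC ⇒ H = (0, 1/2)
H = S + t·(C−S) with t = 5/4, so SH:HC = t:(1−t) = 5/4:-1/4

SH:HC = -5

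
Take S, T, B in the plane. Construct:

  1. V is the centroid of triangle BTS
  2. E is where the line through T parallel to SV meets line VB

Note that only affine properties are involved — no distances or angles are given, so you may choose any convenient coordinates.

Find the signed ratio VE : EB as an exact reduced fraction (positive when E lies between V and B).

Choose coordinates S = (0, 0), T = (1, 0), B = (0, 1).
1. V is the centroid of triangle BTS ⇒ V = (1/3, 1/3)
2. E is where the line through T parallel to SV meets line VB ⇒ E = (2/3, -1/3)
E = V + t·(B−V) with t = -1, so VE:EB = t:(1−t) = -1:2

VE:EB = -1/2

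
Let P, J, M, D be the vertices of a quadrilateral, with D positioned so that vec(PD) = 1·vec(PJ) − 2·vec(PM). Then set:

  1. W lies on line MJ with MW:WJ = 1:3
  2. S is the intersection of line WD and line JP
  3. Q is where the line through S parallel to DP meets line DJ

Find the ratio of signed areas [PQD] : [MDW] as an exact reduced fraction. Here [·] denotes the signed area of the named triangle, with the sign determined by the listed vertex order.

Work in coordinates with P = (0, 0), J = (1, 0), M = (0, 1), D = (1, -2).
1. W lies on line MJ with MW:WJ = 1:3 ⇒ W = (1/4, 3/4)
2. S is the intersection of line WD and line JP ⇒ S = (5/11, 0)
3. Q is where the line through S parallel to DP meets line DJ ⇒ Q = (1, -12/11)
2·[PQD] = -10/11, 2·[MDW] = 1/2
[PQD]:[MDW] = -10/11:1/2 = -20/11

[PQD]:[MDW] = -20/11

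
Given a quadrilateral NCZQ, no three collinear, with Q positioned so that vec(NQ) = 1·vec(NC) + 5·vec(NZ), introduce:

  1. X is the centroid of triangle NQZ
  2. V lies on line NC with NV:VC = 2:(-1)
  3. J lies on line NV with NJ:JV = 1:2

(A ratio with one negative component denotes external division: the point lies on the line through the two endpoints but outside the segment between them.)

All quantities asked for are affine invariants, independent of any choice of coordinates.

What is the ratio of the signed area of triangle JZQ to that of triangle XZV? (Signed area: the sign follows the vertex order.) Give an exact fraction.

Choose coordinates N = (0, 0), C = (1, 0), Z = (0, 1), Q = (1, 5).
1. X is the centroid of triangle NQZ ⇒ X = (1/3, 2)
2. V lies on line NC with NV:VC = 2:(-1) ⇒ V = (2, 0)
3. J lies on line NV with NJ:JV = 1:2 ⇒ J = (2/3, 0)
2·[JZQ] = -11/3, 2·[XZV] = 7/3
[JZQ]:[XZV] = -11/3:7/3 = -11/7

[JZQ]:[XZV] = -11/7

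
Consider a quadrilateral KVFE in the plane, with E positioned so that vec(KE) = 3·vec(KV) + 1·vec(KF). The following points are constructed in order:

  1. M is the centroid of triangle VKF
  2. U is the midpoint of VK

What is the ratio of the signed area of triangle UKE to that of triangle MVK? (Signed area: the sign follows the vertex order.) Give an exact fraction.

[UKE]:[MVK] = 3/2

Choose coordinates K = (0, 0), V = (1, 0), F = (0, 1), E = (3, 1).
1. M is the centroid of triangle VKF ⇒ M = (1/3, 1/3)
2. U is the midpoint of VK ⇒ U = (1/2, 0)
2·[UKE] = -1/2, 2·[MVK] = -1/3
[UKE]:[MVK] = -1/2:-1/3 = 3/2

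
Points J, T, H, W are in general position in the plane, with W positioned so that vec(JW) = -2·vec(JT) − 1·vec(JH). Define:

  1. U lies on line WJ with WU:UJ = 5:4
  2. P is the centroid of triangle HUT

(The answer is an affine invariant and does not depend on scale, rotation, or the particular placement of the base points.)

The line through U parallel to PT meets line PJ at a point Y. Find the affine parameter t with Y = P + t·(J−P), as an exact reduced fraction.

Work in coordinates with J = (0, 0), T = (1, 0), H = (0, 1), W = (-2, -1).
1. U lies on line WJ with WU:UJ = 5:4 ⇒ U = (-8/9, -4/9)
2. P is the centroid of triangle HUT ⇒ P = (1/27, 5/27)
through U parallel to PT: direction (26/27, -5/27); meets PJ at Y = (-16/135, -16/27)
Y = P + t·(J−P) with t = 21/5

t = 21/5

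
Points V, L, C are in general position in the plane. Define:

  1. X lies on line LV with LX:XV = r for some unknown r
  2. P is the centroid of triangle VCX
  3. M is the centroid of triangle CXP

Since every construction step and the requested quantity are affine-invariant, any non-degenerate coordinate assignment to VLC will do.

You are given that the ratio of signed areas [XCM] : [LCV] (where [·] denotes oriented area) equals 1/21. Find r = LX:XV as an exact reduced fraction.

Set V = (0, 0), L = (1, 0), C = (0, 1); any affine frame gives the same invariant.
1. With LX:XV = r, write λ = r/(r+1) so X = L + λ·(V−L); X is affine-linear in λ
2. P is the centroid of triangle VCX ⇒ P is an affine combination of earlier points and hence also affine-linear in λ
3. M is the centroid of triangle CXP ⇒ M is an affine combination of earlier points and hence also affine-linear in λ
Every point depending on X is an affine combination of X and λ-independent points, so each such coordinate is linear in λ; the λ² term in each signed area is a multiple of (V−L)×(V−L) = 0, so 2·[XCM] and 2·[LCV] are each linear in λ. Evaluating at λ=0 and λ=1:
  2·[XCM] = -1/9·λ + 1/9,   2·[LCV] = 1
So [XCM]:[LCV] = (-1/9·λ + 1/9) / (1). Setting this equal to 1/21:
  -1/9·λ + 1/9 = 1/21·(1)  ⇒  λ = 4/7
Then r = λ/(1−λ) = (4/7)/(3/7) = 4/3. Check: with r = 4/3, X = (3/7, 0) and [XCM]:[LCV] = 1/21 as required.

r = 4/3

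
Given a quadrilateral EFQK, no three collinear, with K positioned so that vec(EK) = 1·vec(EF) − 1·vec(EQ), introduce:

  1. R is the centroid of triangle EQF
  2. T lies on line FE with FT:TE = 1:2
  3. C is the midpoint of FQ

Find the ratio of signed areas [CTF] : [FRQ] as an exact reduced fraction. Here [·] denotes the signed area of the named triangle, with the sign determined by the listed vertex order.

[CTF]:[FRQ] = -1/2

Assign E = (0, 0), F = (1, 0), Q = (0, 1), K = (1, -1) — the answer is frame-independent, so this choice is without loss of generality.
1. R is the centroid of triangle EQF ⇒ R = (1/3, 1/3)
2. T lies on line FE with FT:TE = 1:2 ⇒ T = (2/3, 0)
3. C is the midpoint of FQ ⇒ C = (1/2, 1/2)
2·[CTF] = 1/6, 2·[FRQ] = -1/3
[CTF]:[FRQ] = 1/6:-1/3 = -1/2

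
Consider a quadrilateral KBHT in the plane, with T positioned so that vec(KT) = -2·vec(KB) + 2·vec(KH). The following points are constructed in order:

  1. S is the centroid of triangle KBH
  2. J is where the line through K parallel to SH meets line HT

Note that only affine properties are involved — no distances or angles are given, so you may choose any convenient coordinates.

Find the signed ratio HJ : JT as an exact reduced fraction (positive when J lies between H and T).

HJ:JT = 1/2

Choose coordinates K = (0, 0), B = (1, 0), H = (0, 1), T = (-2, 2).
1. S is the centroid of triangle KBH ⇒ S = (1/3, 1/3)
2. J is where the line through K parallel to SH meets line HT ⇒ J = (-2/3, 4/3)
J = H + t·(T−H) with t = 1/3, so HJ:JT = t:(1−t) = 1/3:2/3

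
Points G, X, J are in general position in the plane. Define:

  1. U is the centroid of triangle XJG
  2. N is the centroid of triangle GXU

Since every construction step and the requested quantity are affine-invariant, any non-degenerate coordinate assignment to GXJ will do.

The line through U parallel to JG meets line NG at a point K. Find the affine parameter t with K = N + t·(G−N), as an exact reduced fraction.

Assign G = (0, 0), X = (1, 0), J = (0, 1) — the answer is frame-independent, so this choice is without loss of generality.
1. U is the centroid of triangle XJG ⇒ U = (1/3, 1/3)
2. N is the centroid of triangle GXU ⇒ N = (4/9, 1/9)
through U parallel to JG: direction (0, -1); meets NG at K = (1/3, 1/12)
K = N + t·(G−N) with t = 1/4

t = 1/4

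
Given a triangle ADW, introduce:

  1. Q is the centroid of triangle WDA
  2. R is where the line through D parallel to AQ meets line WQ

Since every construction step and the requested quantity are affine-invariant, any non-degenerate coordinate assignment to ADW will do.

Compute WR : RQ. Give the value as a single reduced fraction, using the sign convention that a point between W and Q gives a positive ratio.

WR:RQ = -2

Choose coordinates A = (0, 0), D = (1, 0), W = (0, 1).
1. Q is the centroid of triangle WDA ⇒ Q = (1/3, 1/3)
2. R is where the line through D parallel to AQ meets line WQ ⇒ R = (2/3, -1/3)
R = W + t·(Q−W) with t = 2, so WR:RQ = t:(1−t) = 2:-1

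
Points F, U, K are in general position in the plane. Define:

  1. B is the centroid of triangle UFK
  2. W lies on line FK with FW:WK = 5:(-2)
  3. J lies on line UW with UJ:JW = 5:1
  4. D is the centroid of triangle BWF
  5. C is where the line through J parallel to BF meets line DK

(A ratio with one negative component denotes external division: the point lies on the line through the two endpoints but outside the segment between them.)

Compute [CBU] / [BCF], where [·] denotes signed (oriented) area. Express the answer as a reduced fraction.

Work in coordinates with F = (0, 0), U = (1, 0), K = (0, 1).
1. B is the centroid of triangle UFK ⇒ B = (1/3, 1/3)
2. W lies on line FK with FW:WK = 5:(-2) ⇒ W = (0, 5/3)
3. J lies on line UW with UJ:JW = 5:1 ⇒ J = (1/6, 25/18)
4. D is the centroid of triangle BWF ⇒ D = (1/9, 2/3)
5. C is where the line through J parallel to BF meets line DK ⇒ C = (-1/18, 7/6)
2·[CBU] = 23/54, 2·[BCF] = 11/27
[CBU]:[BCF] = 23/54:11/27 = 23/22

[CBU]:[BCF] = 23/22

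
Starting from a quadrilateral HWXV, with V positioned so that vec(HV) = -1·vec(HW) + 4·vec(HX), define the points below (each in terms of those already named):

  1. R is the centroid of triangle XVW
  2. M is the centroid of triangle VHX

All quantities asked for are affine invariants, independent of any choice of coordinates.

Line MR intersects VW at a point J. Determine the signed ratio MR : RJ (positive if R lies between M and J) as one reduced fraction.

Work in coordinates with H = (0, 0), W = (1, 0), X = (0, 1), V = (-1, 4).
1. R is the centroid of triangle XVW ⇒ R = (0, 5/3)
2. M is the centroid of triangle VHX ⇒ M = (-1/3, 5/3)
line MR meets VW at J = (1/6, 5/3)
R = M + t·(J−M) with t = 2/3, so MR:RJ = 2/3:1/3

MR:RJ = 2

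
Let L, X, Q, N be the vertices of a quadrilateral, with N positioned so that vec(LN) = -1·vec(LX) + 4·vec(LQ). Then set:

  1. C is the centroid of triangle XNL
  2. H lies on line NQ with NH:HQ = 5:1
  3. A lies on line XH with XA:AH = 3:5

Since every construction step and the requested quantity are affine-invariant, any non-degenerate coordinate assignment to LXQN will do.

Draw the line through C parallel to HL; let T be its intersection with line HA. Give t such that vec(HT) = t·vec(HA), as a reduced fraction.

t = 32/135

Set L = (0, 0), X = (1, 0), Q = (0, 1), N = (-1, 4); any affine frame gives the same invariant.
1. C is the centroid of triangle XNL ⇒ C = (0, 4/3)
2. H lies on line NQ with NH:HQ = 5:1 ⇒ H = (-1/6, 3/2)
3. A lies on line XH with XA:AH = 3:5 ⇒ A = (9/16, 9/16)
through C parallel to HL: direction (1/6, -3/2); meets HA at T = (1/162, 23/18)
T = H + t·(A−H) with t = 32/135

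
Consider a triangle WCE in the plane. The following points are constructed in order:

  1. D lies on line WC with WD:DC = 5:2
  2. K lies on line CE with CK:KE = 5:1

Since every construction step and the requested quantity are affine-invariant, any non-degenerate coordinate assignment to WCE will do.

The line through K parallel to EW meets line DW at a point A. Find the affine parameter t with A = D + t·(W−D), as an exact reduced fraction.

t = 23/30

Set W = (0, 0), C = (1, 0), E = (0, 1); any affine frame gives the same invariant.
1. D lies on line WC with WD:DC = 5:2 ⇒ D = (5/7, 0)
2. K lies on line CE with CK:KE = 5:1 ⇒ K = (1/6, 5/6)
through K parallel to EW: direction (0, -1); meets DW at A = (1/6, 0)
A = D + t·(W−D) with t = 23/30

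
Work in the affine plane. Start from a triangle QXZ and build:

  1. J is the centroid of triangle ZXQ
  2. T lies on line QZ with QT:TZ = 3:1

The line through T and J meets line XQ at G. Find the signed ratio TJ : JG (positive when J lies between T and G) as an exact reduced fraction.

TJ:JG = 5/4

Set Q = (0, 0), X = (1, 0), Z = (0, 1); any affine frame gives the same invariant.
1. J is the centroid of triangle ZXQ ⇒ J = (1/3, 1/3)
2. T lies on line QZ with QT:TZ = 3:1 ⇒ T = (0, 3/4)
line TJ meets XQ at G = (3/5, 0)
J = T + t·(G−T) with t = 5/9, so TJ:JG = 5/9:4/9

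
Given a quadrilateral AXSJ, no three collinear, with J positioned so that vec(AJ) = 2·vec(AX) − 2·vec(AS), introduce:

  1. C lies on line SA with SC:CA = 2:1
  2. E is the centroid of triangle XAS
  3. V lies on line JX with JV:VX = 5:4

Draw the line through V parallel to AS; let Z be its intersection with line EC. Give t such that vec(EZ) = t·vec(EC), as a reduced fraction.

Set A = (0, 0), X = (1, 0), S = (0, 1), J = (2, -2); any affine frame gives the same invariant.
1. C lies on line SA with SC:CA = 2:1 ⇒ C = (0, 1/3)
2. E is the centroid of triangle XAS ⇒ E = (1/3, 1/3)
3. V lies on line JX with JV:VX = 5:4 ⇒ V = (13/9, -8/9)
through V parallel to AS: direction (0, 1); meets EC at Z = (13/9, 1/3)
Z = E + t·(C−E) with t = -10/3

t = -10/3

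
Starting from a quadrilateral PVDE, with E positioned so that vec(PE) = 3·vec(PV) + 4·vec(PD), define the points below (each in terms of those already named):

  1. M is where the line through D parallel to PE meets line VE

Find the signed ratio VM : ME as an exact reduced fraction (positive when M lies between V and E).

VM:ME = -7/3

Set P = (0, 0), V = (1, 0), D = (0, 1), E = (3, 4); any affine frame gives the same invariant.
1. M is where the line through D parallel to PE meets line VE ⇒ M = (9/2, 7)
M = V + t·(E−V) with t = 7/4, so VM:ME = t:(1−t) = 7/4:-3/4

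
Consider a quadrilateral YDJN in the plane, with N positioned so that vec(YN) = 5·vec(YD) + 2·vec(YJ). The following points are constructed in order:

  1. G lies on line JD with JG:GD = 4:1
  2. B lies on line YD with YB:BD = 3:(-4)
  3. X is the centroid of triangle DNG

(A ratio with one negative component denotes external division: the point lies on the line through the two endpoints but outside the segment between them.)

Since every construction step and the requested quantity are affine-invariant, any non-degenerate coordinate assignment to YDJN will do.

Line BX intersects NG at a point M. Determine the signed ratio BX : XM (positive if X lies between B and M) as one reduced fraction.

Work in coordinates with Y = (0, 0), D = (1, 0), J = (0, 1), N = (5, 2).
1. G lies on line JD with JG:GD = 4:1 ⇒ G = (4/5, 1/5)
2. B lies on line YD with YB:BD = 3:(-4) ⇒ B = (-3, 0)
3. X is the centroid of triangle DNG ⇒ X = (34/15, 11/15)
line BX meets NG at M = (31/16, 11/16)
X = B + t·(M−B) with t = 16/15, so BX:XM = 16/15:-1/15

BX:XM = -16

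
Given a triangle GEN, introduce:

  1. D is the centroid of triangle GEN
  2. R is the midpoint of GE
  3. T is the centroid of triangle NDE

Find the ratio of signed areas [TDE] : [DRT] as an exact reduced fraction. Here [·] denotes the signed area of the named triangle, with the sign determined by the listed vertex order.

[TDE]:[DRT] = 2

Assign G = (0, 0), E = (1, 0), N = (0, 1) — the answer is frame-independent, so this choice is without loss of generality.
1. D is the centroid of triangle GEN ⇒ D = (1/3, 1/3)
2. R is the midpoint of GE ⇒ R = (1/2, 0)
3. T is the centroid of triangle NDE ⇒ T = (4/9, 4/9)
2·[TDE] = 1/9, 2·[DRT] = 1/18
[TDE]:[DRT] = 1/9:1/18 = 2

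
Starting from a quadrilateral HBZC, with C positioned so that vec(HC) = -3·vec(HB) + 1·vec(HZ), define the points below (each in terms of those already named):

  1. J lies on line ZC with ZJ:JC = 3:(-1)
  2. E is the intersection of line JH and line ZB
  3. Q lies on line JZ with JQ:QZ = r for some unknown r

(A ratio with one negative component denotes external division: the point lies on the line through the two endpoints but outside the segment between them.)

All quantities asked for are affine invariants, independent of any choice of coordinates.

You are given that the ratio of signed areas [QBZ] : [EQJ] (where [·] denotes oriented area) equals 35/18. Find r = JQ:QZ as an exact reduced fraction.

r = 2/5

Work in coordinates with H = (0, 0), B = (1, 0), Z = (0, 1), C = (-3, 1).
1. J lies on line ZC with ZJ:JC = 3:(-1) ⇒ J = (-9/2, 1)
2. E is the intersection of line JH and line ZB ⇒ E = (9/7, -2/7)
3. With JQ:QZ = r, write λ = r/(r+1) so Q = J + λ·(Z−J); Q is affine-linear in λ
Every point depending on Q is an affine combination of Q and λ-independent points, so each such coordinate is linear in λ; the λ² term in each signed area is a multiple of (Z−J)×(Z−J) = 0, so 2·[QBZ] and 2·[EQJ] are each linear in λ. Evaluating at λ=0 and λ=1:
  2·[QBZ] = -9/2·λ + 9/2,   2·[EQJ] = 81/14·λ
So [QBZ]:[EQJ] = (-9/2·λ + 9/2) / (81/14·λ). Setting this equal to 35/18:
  -9/2·λ + 9/2 = 35/18·(81/14·λ)  ⇒  λ = 2/7
Then r = λ/(1−λ) = (2/7)/(5/7) = 2/5. Check: with r = 2/5, Q = (-45/14, 1) and [QBZ]:[EQJ] = 35/18 as required.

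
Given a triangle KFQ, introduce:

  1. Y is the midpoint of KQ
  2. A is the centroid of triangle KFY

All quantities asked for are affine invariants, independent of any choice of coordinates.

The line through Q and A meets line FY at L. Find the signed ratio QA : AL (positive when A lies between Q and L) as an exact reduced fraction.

QA:AL = -4

Set K = (0, 0), F = (1, 0), Q = (0, 1); any affine frame gives the same invariant.
1. Y is the midpoint of KQ ⇒ Y = (0, 1/2)
2. A is the centroid of triangle KFY ⇒ A = (1/3, 1/6)
line QA meets FY at L = (1/4, 3/8)
A = Q + t·(L−Q) with t = 4/3, so QA:AL = 4/3:-1/3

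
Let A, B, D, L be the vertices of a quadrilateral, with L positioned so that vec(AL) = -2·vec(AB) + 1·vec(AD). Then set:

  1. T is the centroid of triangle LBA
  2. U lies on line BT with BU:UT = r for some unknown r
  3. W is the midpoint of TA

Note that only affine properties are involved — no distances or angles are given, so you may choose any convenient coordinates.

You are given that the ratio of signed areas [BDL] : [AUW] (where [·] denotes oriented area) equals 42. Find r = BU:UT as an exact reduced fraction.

r = 5/2

Choose coordinates A = (0, 0), B = (1, 0), D = (0, 1), L = (-2, 1).
1. T is the centroid of triangle LBA ⇒ T = (-1/3, 1/3)
2. With BU:UT = r, write λ = r/(r+1) so U = B + λ·(T−B); U is affine-linear in λ
3. W is the midpoint of TA ⇒ W = (-1/6, 1/6)
Every point depending on U is an affine combination of U and λ-independent points, so each such coordinate is linear in λ; the λ² term in each signed area is a multiple of (T−B)×(T−B) = 0, so 2·[BDL] and 2·[AUW] are each linear in λ. Evaluating at λ=0 and λ=1:
  2·[BDL] = 2,   2·[AUW] = -1/6·λ + 1/6
So [BDL]:[AUW] = (2) / (-1/6·λ + 1/6). Setting this equal to 42:
  2 = 42·(-1/6·λ + 1/6)  ⇒  λ = 5/7
Then r = λ/(1−λ) = (5/7)/(2/7) = 5/2. Check: with r = 5/2, U = (1/21, 5/21) and [BDL]:[AUW] = 42 as required.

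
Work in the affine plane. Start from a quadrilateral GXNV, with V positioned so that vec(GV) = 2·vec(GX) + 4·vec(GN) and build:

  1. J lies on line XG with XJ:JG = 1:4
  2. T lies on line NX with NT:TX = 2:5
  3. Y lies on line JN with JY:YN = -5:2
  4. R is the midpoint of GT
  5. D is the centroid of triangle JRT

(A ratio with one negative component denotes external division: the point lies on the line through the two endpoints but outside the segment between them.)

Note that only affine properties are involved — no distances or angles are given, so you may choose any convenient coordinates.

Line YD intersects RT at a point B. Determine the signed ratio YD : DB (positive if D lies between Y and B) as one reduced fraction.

Choose coordinates G = (0, 0), X = (1, 0), N = (0, 1), V = (2, 4).
1. J lies on line XG with XJ:JG = 1:4 ⇒ J = (4/5, 0)
2. T lies on line NX with NT:TX = 2:5 ⇒ T = (2/7, 5/7)
3. Y lies on line JN with JY:YN = -5:2 ⇒ Y = (-8/15, 5/3)
4. R is the midpoint of GT ⇒ R = (1/7, 5/14)
5. D is the centroid of triangle JRT ⇒ D = (43/105, 5/14)
line YD meets RT at B = (5/21, 25/42)
D = Y + t·(B−Y) with t = 11/9, so YD:DB = 11/9:-2/9

YD:DB = -11/2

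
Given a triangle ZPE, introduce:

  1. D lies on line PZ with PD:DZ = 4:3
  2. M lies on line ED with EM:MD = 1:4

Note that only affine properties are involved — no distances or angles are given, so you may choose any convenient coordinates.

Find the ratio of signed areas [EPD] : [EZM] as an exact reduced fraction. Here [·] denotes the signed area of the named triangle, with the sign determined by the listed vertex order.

Assign Z = (0, 0), P = (1, 0), E = (0, 1) — the answer is frame-independent, so this choice is without loss of generality.
1. D lies on line PZ with PD:DZ = 4:3 ⇒ D = (3/7, 0)
2. M lies on line ED with EM:MD = 1:4 ⇒ M = (3/35, 4/5)
2·[EPD] = -4/7, 2·[EZM] = 3/35
[EPD]:[EZM] = -4/7:3/35 = -20/3

[EPD]:[EZM] = -20/3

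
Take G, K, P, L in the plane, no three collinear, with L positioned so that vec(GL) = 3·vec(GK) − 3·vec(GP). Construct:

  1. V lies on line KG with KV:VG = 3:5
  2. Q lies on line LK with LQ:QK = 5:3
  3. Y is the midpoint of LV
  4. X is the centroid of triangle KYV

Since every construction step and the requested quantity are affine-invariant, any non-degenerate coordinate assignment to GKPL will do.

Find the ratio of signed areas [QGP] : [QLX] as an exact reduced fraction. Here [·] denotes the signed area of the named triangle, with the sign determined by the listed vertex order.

Choose coordinates G = (0, 0), K = (1, 0), P = (0, 1), L = (3, -3).
1. V lies on line KG with KV:VG = 3:5 ⇒ V = (5/8, 0)
2. Q lies on line LK with LQ:QK = 5:3 ⇒ Q = (7/4, -9/8)
3. Y is the midpoint of LV ⇒ Y = (29/16, -3/2)
4. X is the centroid of triangle KYV ⇒ X = (55/48, -1/2)
2·[QGP] = -7/4, 2·[QLX] = -45/128
[QGP]:[QLX] = -7/4:-45/128 = 224/45

[QGP]:[QLX] = 224/45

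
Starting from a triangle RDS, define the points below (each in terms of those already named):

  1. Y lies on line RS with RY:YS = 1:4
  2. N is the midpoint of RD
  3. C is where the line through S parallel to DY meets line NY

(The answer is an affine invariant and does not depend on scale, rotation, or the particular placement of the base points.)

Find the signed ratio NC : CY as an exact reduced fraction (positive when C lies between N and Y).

NC:CY = -9/8

Choose coordinates R = (0, 0), D = (1, 0), S = (0, 1).
1. Y lies on line RS with RY:YS = 1:4 ⇒ Y = (0, 1/5)
2. N is the midpoint of RD ⇒ N = (1/2, 0)
3. C is where the line through S parallel to DY meets line NY ⇒ C = (-4, 9/5)
C = N + t·(Y−N) with t = 9, so NC:CY = t:(1−t) = 9:-8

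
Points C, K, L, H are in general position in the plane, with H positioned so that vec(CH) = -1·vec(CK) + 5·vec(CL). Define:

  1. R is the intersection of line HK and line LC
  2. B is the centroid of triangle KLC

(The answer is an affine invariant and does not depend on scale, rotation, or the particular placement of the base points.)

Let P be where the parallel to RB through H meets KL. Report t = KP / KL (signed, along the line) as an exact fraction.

t = 16/11

Assign C = (0, 0), K = (1, 0), L = (0, 1), H = (-1, 5) — the answer is frame-independent, so this choice is without loss of generality.
1. R is the intersection of line HK and line LC ⇒ R = (0, 5/2)
2. B is the centroid of triangle KLC ⇒ B = (1/3, 1/3)
through H parallel to RB: direction (1/3, -13/6); meets KL at P = (-5/11, 16/11)
P = K + t·(L−K) with t = 16/11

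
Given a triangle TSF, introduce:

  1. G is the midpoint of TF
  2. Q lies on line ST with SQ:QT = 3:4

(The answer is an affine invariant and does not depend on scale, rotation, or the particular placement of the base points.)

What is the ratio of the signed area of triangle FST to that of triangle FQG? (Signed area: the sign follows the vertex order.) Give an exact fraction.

[FST]:[FQG] = 7/2

Set T = (0, 0), S = (1, 0), F = (0, 1); any affine frame gives the same invariant.
1. G is the midpoint of TF ⇒ G = (0, 1/2)
2. Q lies on line ST with SQ:QT = 3:4 ⇒ Q = (4/7, 0)
2·[FST] = -1, 2·[FQG] = -2/7
[FST]:[FQG] = -1:-2/7 = 7/2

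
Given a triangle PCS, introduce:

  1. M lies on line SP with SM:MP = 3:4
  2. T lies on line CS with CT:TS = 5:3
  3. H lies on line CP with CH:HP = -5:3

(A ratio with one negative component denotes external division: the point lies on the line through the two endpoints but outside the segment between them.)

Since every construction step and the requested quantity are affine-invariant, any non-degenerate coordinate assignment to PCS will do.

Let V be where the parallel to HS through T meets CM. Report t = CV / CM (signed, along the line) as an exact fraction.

Set P = (0, 0), C = (1, 0), S = (0, 1); any affine frame gives the same invariant.
1. M lies on line SP with SM:MP = 3:4 ⇒ M = (0, 4/7)
2. T lies on line CS with CT:TS = 5:3 ⇒ T = (3/8, 5/8)
3. H lies on line CP with CH:HP = -5:3 ⇒ H = (-3/2, 0)
through T parallel to HS: direction (3/2, 1); meets CM at V = (33/208, 25/52)
V = C + t·(M−C) with t = 175/208

t = 175/208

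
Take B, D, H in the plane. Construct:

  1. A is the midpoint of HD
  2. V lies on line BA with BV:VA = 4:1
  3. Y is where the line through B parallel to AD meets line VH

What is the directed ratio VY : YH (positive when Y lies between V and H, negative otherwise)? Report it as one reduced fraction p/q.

Set B = (0, 0), D = (1, 0), H = (0, 1); any affine frame gives the same invariant.
1. A is the midpoint of HD ⇒ A = (1/2, 1/2)
2. V lies on line BA with BV:VA = 4:1 ⇒ V = (2/5, 2/5)
3. Y is where the line through B parallel to AD meets line VH ⇒ Y = (2, -2)
Y = V + t·(H−V) with t = -4, so VY:YH = t:(1−t) = -4:5

VY:YH = -4/5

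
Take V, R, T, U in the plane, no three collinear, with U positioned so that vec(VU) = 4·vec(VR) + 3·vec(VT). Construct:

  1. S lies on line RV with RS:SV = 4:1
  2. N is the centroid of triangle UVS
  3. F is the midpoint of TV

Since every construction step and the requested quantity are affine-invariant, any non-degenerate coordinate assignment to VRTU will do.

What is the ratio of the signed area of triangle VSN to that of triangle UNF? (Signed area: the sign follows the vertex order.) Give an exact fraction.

[VSN]:[UNF] = -2/15

Assign V = (0, 0), R = (1, 0), T = (0, 1), U = (4, 3) — the answer is frame-independent, so this choice is without loss of generality.
1. S lies on line RV with RS:SV = 4:1 ⇒ S = (1/5, 0)
2. N is the centroid of triangle UVS ⇒ N = (7/5, 1)
3. F is the midpoint of TV ⇒ F = (0, 1/2)
2·[VSN] = 1/5, 2·[UNF] = -3/2
[VSN]:[UNF] = 1/5:-3/2 = -2/15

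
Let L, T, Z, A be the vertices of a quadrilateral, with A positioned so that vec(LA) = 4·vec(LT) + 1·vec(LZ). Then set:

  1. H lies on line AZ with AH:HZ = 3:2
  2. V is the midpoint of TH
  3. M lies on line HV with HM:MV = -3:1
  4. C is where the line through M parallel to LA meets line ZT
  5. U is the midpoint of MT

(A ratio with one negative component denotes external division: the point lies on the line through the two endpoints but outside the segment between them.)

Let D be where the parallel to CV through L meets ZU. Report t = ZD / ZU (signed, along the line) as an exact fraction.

t = 235/383

Choose coordinates L = (0, 0), T = (1, 0), Z = (0, 1), A = (4, 1).
1. H lies on line AZ with AH:HZ = 3:2 ⇒ H = (8/5, 1)
2. V is the midpoint of TH ⇒ V = (13/10, 1/2)
3. M lies on line HV with HM:MV = -3:1 ⇒ M = (23/20, 1/4)
4. C is where the line through M parallel to LA meets line ZT ⇒ C = (83/100, 17/100)
5. U is the midpoint of MT ⇒ U = (43/40, 1/8)
through L parallel to CV: direction (47/100, 33/100); meets ZU at D = (2021/3064, 1419/3064)
D = Z + t·(U−Z) with t = 235/383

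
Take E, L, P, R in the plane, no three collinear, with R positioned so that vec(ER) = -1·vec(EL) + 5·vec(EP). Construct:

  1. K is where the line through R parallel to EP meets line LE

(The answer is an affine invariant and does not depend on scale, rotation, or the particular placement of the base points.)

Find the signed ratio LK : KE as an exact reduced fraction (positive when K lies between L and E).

LK:KE = -2

Set E = (0, 0), L = (1, 0), P = (0, 1), R = (-1, 5); any affine frame gives the same invariant.
1. K is where the line through R parallel to EP meets line LE ⇒ K = (-1, 0)
K = L + t·(E−L) with t = 2, so LK:KE = t:(1−t) = 2:-1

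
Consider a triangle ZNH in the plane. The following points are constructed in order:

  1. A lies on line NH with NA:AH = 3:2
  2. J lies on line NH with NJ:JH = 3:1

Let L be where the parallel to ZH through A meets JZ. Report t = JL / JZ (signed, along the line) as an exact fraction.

t = -3/5

Work in coordinates with Z = (0, 0), N = (1, 0), H = (0, 1).
1. A lies on line NH with NA:AH = 3:2 ⇒ A = (2/5, 3/5)
2. J lies on line NH with NJ:JH = 3:1 ⇒ J = (1/4, 3/4)
through A parallel to ZH: direction (0, 1); meets JZ at L = (2/5, 6/5)
L = J + t·(Z−J) with t = -3/5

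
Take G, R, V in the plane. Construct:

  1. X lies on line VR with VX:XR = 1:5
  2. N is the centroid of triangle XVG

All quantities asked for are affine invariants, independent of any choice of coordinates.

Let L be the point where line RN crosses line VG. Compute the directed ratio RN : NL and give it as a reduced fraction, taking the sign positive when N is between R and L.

Assign G = (0, 0), R = (1, 0), V = (0, 1) — the answer is frame-independent, so this choice is without loss of generality.
1. X lies on line VR with VX:XR = 1:5 ⇒ X = (1/6, 5/6)
2. N is the centroid of triangle XVG ⇒ N = (1/18, 11/18)
line RN meets VG at L = (0, 11/17)
N = R + t·(L−R) with t = 17/18, so RN:NL = 17/18:1/18

RN:NL = 17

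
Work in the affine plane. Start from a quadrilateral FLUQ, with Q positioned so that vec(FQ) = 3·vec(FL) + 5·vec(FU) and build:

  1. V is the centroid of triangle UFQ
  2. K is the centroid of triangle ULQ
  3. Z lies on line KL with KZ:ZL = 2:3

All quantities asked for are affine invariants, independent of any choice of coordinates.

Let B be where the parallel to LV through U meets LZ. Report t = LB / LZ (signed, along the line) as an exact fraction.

Assign F = (0, 0), L = (1, 0), U = (0, 1), Q = (3, 5) — the answer is frame-independent, so this choice is without loss of generality.
1. V is the centroid of triangle UFQ ⇒ V = (1, 2)
2. K is the centroid of triangle ULQ ⇒ K = (4/3, 2)
3. Z lies on line KL with KZ:ZL = 2:3 ⇒ Z = (6/5, 6/5)
through U parallel to LV: direction (0, 2); meets LZ at B = (0, -6)
B = L + t·(Z−L) with t = -5

t = -5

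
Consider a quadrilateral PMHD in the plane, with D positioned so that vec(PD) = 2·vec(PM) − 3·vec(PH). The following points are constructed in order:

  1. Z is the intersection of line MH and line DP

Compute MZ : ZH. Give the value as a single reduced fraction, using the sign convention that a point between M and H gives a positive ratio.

MZ:ZH = -3/2

Assign P = (0, 0), M = (1, 0), H = (0, 1), D = (2, -3) — the answer is frame-independent, so this choice is without loss of generality.
1. Z is the intersection of line MH and line DP ⇒ Z = (-2, 3)
Z = M + t·(H−M) with t = 3, so MZ:ZH = t:(1−t) = 3:-2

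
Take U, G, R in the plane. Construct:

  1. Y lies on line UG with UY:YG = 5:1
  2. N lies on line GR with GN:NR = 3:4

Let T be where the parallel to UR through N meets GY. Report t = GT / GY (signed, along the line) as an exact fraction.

t = 18/7

Choose coordinates U = (0, 0), G = (1, 0), R = (0, 1).
1. Y lies on line UG with UY:YG = 5:1 ⇒ Y = (5/6, 0)
2. N lies on line GR with GN:NR = 3:4 ⇒ N = (4/7, 3/7)
through N parallel to UR: direction (0, 1); meets GY at T = (4/7, 0)
T = G + t·(Y−G) with t = 18/7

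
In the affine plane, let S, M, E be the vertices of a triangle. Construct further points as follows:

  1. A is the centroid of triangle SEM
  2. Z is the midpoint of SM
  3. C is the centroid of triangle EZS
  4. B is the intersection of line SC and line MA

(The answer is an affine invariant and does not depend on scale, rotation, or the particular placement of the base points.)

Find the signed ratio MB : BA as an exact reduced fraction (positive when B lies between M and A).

MB:BA = -6

Choose coordinates S = (0, 0), M = (1, 0), E = (0, 1).
1. A is the centroid of triangle SEM ⇒ A = (1/3, 1/3)
2. Z is the midpoint of SM ⇒ Z = (1/2, 0)
3. C is the centroid of triangle EZS ⇒ C = (1/6, 1/3)
4. B is the intersection of line SC and line MA ⇒ B = (1/5, 2/5)
B = M + t·(A−M) with t = 6/5, so MB:BA = t:(1−t) = 6/5:-1/5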